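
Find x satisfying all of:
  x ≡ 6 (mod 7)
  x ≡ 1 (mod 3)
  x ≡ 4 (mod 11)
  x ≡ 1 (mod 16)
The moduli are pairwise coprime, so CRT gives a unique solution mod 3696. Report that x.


Product of moduli M = 7 · 3 · 11 · 16 = 3696.
Merge one congruence at a time:
  Start: x ≡ 6 (mod 7).
  Combine with x ≡ 1 (mod 3); new modulus lcm = 21.
    Write x = 6 + 7·t and substitute into x ≡ 1 (mod 3): 7·t ≡ 1 − 6 = -5 (mod 3).
    Reduce coefficients mod 3: 1·t ≡ 1 (mod 3).
    So t ≡ 1 (mod 3).
    Then x = 6 + 7·1 = 13, valid modulo lcm(7, 3) = 21: x ≡ 13 (mod 21).
  Combine with x ≡ 4 (mod 11); new modulus lcm = 231.
    Write x = 13 + 21·t and substitute into x ≡ 4 (mod 11): 21·t ≡ 4 − 13 = -9 (mod 11).
    Reduce coefficients mod 11: 10·t ≡ 2 (mod 11).
    The inverse of 10 mod 11 is 10 (since 10·10 = 100 = 9·11 + 1), so t ≡ 10·2 = 20 ≡ 9 (mod 11).
    Then x = 13 + 21·9 = 202, valid modulo lcm(21, 11) = 231: x ≡ 202 (mod 231).
  Combine with x ≡ 1 (mod 16); new modulus lcm = 3696.
    Write x = 202 + 231·t and substitute into x ≡ 1 (mod 16): 231·t ≡ 1 − 202 = -201 (mod 16).
    Reduce coefficients mod 16: 7·t ≡ 7 (mod 16).
    The inverse of 7 mod 16 is 7 (since 7·7 = 49 = 3·16 + 1), so t ≡ 7·7 = 49 ≡ 1 (mod 16).
    Then x = 202 + 231·1 = 433, valid modulo lcm(231, 16) = 3696: x ≡ 433 (mod 3696).
Verify against each original: 433 mod 7 = 6, 433 mod 3 = 1, 433 mod 11 = 4, 433 mod 16 = 1.

x ≡ 433 (mod 3696).


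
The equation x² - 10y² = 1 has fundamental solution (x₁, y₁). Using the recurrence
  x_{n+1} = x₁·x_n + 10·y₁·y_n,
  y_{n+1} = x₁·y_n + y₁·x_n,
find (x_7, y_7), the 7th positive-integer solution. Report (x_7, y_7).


Step 1: Find the fundamental solution (x₁, y₁) of x² - 10y² = 1.
  Expand √10 as a continued fraction. a₀ = ⌊√10⌋ = 3; iterate m_{k+1} = d_k·a_k − m_k, d_{k+1} = (10 − m_{k+1}²)/d_k, a_{k+1} = ⌊(a₀ + m_{k+1})/d_{k+1}⌋ (starting m₀ = 0, d₀ = 1), with convergents p_k = a_k·p_{k-1} + p_{k-2}, q_k = a_k·q_{k-1} + q_{k-2} (p₋₁ = 1, q₋₁ = 0):
  k = 0: a₀ = 3; p₀/q₀ = 3/1; p₀² − 10·q₀² = 9 − 10 = -1.
  k = 1: m = 3, d = 1, a = ⌊(3 + 3)/1⌋ = 6; p/q = (6·3 + 1)/(6·1 + 0) = 19/6; p² − 10·q² = 361 − 360 = 1.
  The first convergent with p² − 10·q² = 1 gives the fundamental solution (x₁, y₁) = (19, 6).
Step 2: Apply the recurrence (x_{n+1}, y_{n+1}) = (x₁x_n + 10y₁y_n, x₁y_n + y₁x_n) repeatedly.
  From (x_1, y_1) = (19, 6): x_2 = 19·19 + 10·6·6 = 721; y_2 = 19·6 + 6·19 = 228.
  From (x_2, y_2) = (721, 228): x_3 = 19·721 + 10·6·228 = 27379; y_3 = 19·228 + 6·721 = 8658.
  From (x_3, y_3) = (27379, 8658): x_4 = 19·27379 + 10·6·8658 = 1039681; y_4 = 19·8658 + 6·27379 = 328776.
  From (x_4, y_4) = (1039681, 328776): x_5 = 19·1039681 + 10·6·328776 = 39480499; y_5 = 19·328776 + 6·1039681 = 12484830.
  From (x_5, y_5) = (39480499, 12484830): x_6 = 19·39480499 + 10·6·12484830 = 1499219281; y_6 = 19·12484830 + 6·39480499 = 474094764.
  From (x_6, y_6) = (1499219281, 474094764): x_7 = 19·1499219281 + 10·6·474094764 = 56930852179; y_7 = 19·474094764 + 6·1499219281 = 18003116202.
Step 3: Verify x_7² - 10·y_7² = 3241121929827149048041 - 3241121929827149048040 = 1 (should be 1). ✓

(x_1, y_1) = (19, 6); (x_7, y_7) = (56930852179, 18003116202).


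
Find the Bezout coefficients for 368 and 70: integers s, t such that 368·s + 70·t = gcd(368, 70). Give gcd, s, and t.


Euclidean algorithm on (368, 70) — divide until remainder is 0:
  368 = 5 · 70 + 18
  70 = 3 · 18 + 16
  18 = 1 · 16 + 2
  16 = 8 · 2 + 0
gcd(368, 70) = 2.
Track Bezout coefficients alongside the remainders: start with r₀ = 368 = a·1 + b·0 (s = 1, t = 0) and r₁ = 70 = a·0 + b·1 (s = 0, t = 1); each new remainder r_{k+1} = r_{k-1} − q_k·r_k inherits s_{k+1} = s_{k-1} − q_k·s_k, t_{k+1} = t_{k-1} − q_k·t_k, so r_k = a·s_k + b·t_k at every step:
  q = 5: r = 18, s = 1 − 5·0 = 1, t = 0 − 5·1 = -5  (check: 368·1 + 70·(-5) = 18)
  q = 3: r = 16, s = 0 − 3·1 = -3, t = 1 − 3·(-5) = 16  (check: 368·(-3) + 70·16 = 16)
  q = 1: r = 2, s = 1 − 1·(-3) = 4, t = -5 − 1·16 = -21  (check: 368·4 + 70·(-21) = 2)
The row with r = 2 (the gcd) gives the Bezout coefficients s = 4, t = -21.
Result: 368 · (4) + 70 · (-21) = 2.

gcd(368, 70) = 2; s = 4, t = -21 (check: 368·4 + 70·(-21) = 2).


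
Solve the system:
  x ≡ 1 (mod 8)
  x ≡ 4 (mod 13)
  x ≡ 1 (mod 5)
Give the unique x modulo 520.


Moduli 8, 13, 5 are pairwise coprime; by CRT there is a unique solution modulo M = 8 · 13 · 5 = 520.
Solve pairwise, accumulating the modulus:
  Start with x ≡ 1 (mod 8).
  Combine with x ≡ 4 (mod 13): since gcd(8, 13) = 1, we get a unique residue mod 104.
    Write x = 1 + 8·t and substitute into x ≡ 4 (mod 13): 8·t ≡ 4 − 1 = 3 (mod 13).
    The inverse of 8 mod 13 is 5 (since 8·5 = 40 = 3·13 + 1), so t ≡ 5·3 = 15 ≡ 2 (mod 13).
    Then x = 1 + 8·2 = 17, valid modulo lcm(8, 13) = 104: x ≡ 17 (mod 104).
  Combine with x ≡ 1 (mod 5): since gcd(104, 5) = 1, we get a unique residue mod 520.
    Write x = 17 + 104·t and substitute into x ≡ 1 (mod 5): 104·t ≡ 1 − 17 = -16 (mod 5).
    Reduce coefficients mod 5: 4·t ≡ 4 (mod 5).
    The inverse of 4 mod 5 is 4 (since 4·4 = 16 = 3·5 + 1), so t ≡ 4·4 = 16 ≡ 1 (mod 5).
    Then x = 17 + 104·1 = 121, valid modulo lcm(104, 5) = 520: x ≡ 121 (mod 520).
Verify: 121 mod 8 = 1 ✓, 121 mod 13 = 4 ✓, 121 mod 5 = 1 ✓.

x ≡ 121 (mod 520).


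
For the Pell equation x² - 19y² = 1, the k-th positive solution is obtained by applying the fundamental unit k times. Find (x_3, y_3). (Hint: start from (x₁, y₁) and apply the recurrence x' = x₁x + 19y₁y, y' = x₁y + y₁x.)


Step 1: Find the fundamental solution (x₁, y₁) of x² - 19y² = 1.
  Expand √19 as a continued fraction. a₀ = ⌊√19⌋ = 4; iterate m_{k+1} = d_k·a_k − m_k, d_{k+1} = (19 − m_{k+1}²)/d_k, a_{k+1} = ⌊(a₀ + m_{k+1})/d_{k+1}⌋ (starting m₀ = 0, d₀ = 1), with convergents p_k = a_k·p_{k-1} + p_{k-2}, q_k = a_k·q_{k-1} + q_{k-2} (p₋₁ = 1, q₋₁ = 0):
  k = 0: a₀ = 4; p₀/q₀ = 4/1; p₀² − 19·q₀² = 16 − 19 = -3.
  k = 1: m = 4, d = 3, a = ⌊(4 + 4)/3⌋ = 2; p/q = (2·4 + 1)/(2·1 + 0) = 9/2; p² − 19·q² = 81 − 76 = 5.
  k = 2: m = 2, d = 5, a = ⌊(4 + 2)/5⌋ = 1; p/q = (1·9 + 4)/(1·2 + 1) = 13/3; p² − 19·q² = 169 − 171 = -2.
  k = 3: m = 3, d = 2, a = ⌊(4 + 3)/2⌋ = 3; p/q = (3·13 + 9)/(3·3 + 2) = 48/11; p² − 19·q² = 2304 − 2299 = 5.
  k = 4: m = 3, d = 5, a = ⌊(4 + 3)/5⌋ = 1; p/q = (1·48 + 13)/(1·11 + 3) = 61/14; p² − 19·q² = 3721 − 3724 = -3.
  k = 5: m = 2, d = 3, a = ⌊(4 + 2)/3⌋ = 2; p/q = (2·61 + 48)/(2·14 + 11) = 170/39; p² − 19·q² = 28900 − 28899 = 1.
  The first convergent with p² − 19·q² = 1 gives the fundamental solution (x₁, y₁) = (170, 39).
Step 2: Apply the recurrence (x_{n+1}, y_{n+1}) = (x₁x_n + 19y₁y_n, x₁y_n + y₁x_n) repeatedly.
  From (x_1, y_1) = (170, 39): x_2 = 170·170 + 19·39·39 = 57799; y_2 = 170·39 + 39·170 = 13260.
  From (x_2, y_2) = (57799, 13260): x_3 = 170·57799 + 19·39·13260 = 19651490; y_3 = 170·13260 + 39·57799 = 4508361.
Step 3: Verify x_3² - 19·y_3² = 386181059220100 - 386181059220099 = 1 (should be 1). ✓

(x_1, y_1) = (170, 39); (x_3, y_3) = (19651490, 4508361).


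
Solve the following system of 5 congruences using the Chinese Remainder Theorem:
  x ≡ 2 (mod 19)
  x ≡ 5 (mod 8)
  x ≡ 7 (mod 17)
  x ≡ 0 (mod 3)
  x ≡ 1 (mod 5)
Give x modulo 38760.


Product of moduli M = 19 · 8 · 17 · 3 · 5 = 38760.
Merge one congruence at a time:
  Start: x ≡ 2 (mod 19).
  Combine with x ≡ 5 (mod 8); new modulus lcm = 152.
    Write x = 2 + 19·t and substitute into x ≡ 5 (mod 8): 19·t ≡ 5 − 2 = 3 (mod 8).
    Reduce coefficients mod 8: 3·t ≡ 3 (mod 8).
    The inverse of 3 mod 8 is 3 (since 3·3 = 9 = 1·8 + 1), so t ≡ 3·3 = 9 ≡ 1 (mod 8).
    Then x = 2 + 19·1 = 21, valid modulo lcm(19, 8) = 152: x ≡ 21 (mod 152).
  Combine with x ≡ 7 (mod 17); new modulus lcm = 2584.
    Write x = 21 + 152·t and substitute into x ≡ 7 (mod 17): 152·t ≡ 7 − 21 = -14 (mod 17).
    Reduce coefficients mod 17: 16·t ≡ 3 (mod 17).
    The inverse of 16 mod 17 is 16 (since 16·16 = 256 = 15·17 + 1), so t ≡ 16·3 = 48 ≡ 14 (mod 17).
    Then x = 21 + 152·14 = 2149, valid modulo lcm(152, 17) = 2584: x ≡ 2149 (mod 2584).
  Combine with x ≡ 0 (mod 3); new modulus lcm = 7752.
    Write x = 2149 + 2584·t and substitute into x ≡ 0 (mod 3): 2584·t ≡ 0 − 2149 = -2149 (mod 3).
    Reduce coefficients mod 3: 1·t ≡ 2 (mod 3).
    So t ≡ 2 (mod 3).
    Then x = 2149 + 2584·2 = 7317, valid modulo lcm(2584, 3) = 7752: x ≡ 7317 (mod 7752).
  Combine with x ≡ 1 (mod 5); new modulus lcm = 38760.
    Write x = 7317 + 7752·t and substitute into x ≡ 1 (mod 5): 7752·t ≡ 1 − 7317 = -7316 (mod 5).
    Reduce coefficients mod 5: 2·t ≡ 4 (mod 5).
    The inverse of 2 mod 5 is 3 (since 2·3 = 6 = 1·5 + 1), so t ≡ 3·4 = 12 ≡ 2 (mod 5).
    Then x = 7317 + 7752·2 = 22821, valid modulo lcm(7752, 5) = 38760: x ≡ 22821 (mod 38760).
Verify against each original: 22821 mod 19 = 2, 22821 mod 8 = 5, 22821 mod 17 = 7, 22821 mod 3 = 0, 22821 mod 5 = 1.

x ≡ 22821 (mod 38760).


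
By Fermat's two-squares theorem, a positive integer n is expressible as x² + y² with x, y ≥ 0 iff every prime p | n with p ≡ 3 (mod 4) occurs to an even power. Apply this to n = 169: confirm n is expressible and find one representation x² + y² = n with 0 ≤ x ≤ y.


Step 1: Factor n = 169 = 13^2.
Step 2: Check the mod-4 condition on each prime factor: 13 ≡ 1 (mod 4), exponent 2.
All primes ≡ 3 (mod 4) appear to even exponent (or don't appear), so by the two-squares theorem n IS expressible as a sum of two squares.
Step 3: Build a representation. Here n = 13 · 13 is a product of primes ≡ 1 (mod 4). Each prime p ≡ 1 (mod 4) is itself a sum of two squares; find a² by testing p − a² for a perfect square:
  13: 13 − 1² = 12, 13 − 2² = 9 = 3² ⇒ 13 = 2² + 3².
  Combine using the Brahmagupta–Fibonacci identity (a² + b²)(c² + d²) = (ac − bd)² + (ad + bc)² = (ac + bd)² + (ad − bc)²:
  13 · 13 = 169: from (2² + 3²)(2² + 3²), take (2·2 − 3·3, 2·3 + 3·2) = (4 − 9, 6 + 6) = (-5, 12); dropping signs (only squares matter) gives (5, 12); check 5² + 12² = 25 + 144 = 169 ✓.
Step 4: Order so x ≤ y and verify: 5² + 12² = 25 + 144 = 169 = n. ✓

n = 169 = 5² + 12² (one valid representation with x ≤ y).


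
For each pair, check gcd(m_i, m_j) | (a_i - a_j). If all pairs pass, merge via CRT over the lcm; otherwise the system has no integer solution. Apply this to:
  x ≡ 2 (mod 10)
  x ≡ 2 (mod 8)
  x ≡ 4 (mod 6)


Moduli 10, 8, 6 are not pairwise coprime, so CRT works modulo lcm(m_i) when all pairwise compatibility conditions hold.
Pairwise compatibility: gcd(m_i, m_j) must divide a_i - a_j for every pair.
Merge one congruence at a time:
  Start: x ≡ 2 (mod 10).
  Combine with x ≡ 2 (mod 8): gcd(10, 8) = 2; 2 - 2 = 0, which IS divisible by 2, so compatible.
    Write x = 2 + 10·t and substitute into x ≡ 2 (mod 8): 10·t ≡ 2 − 2 = 0 (mod 8).
    Divide the congruence (and modulus) by g = 2: 5·t ≡ 0 (mod 4).
    Reduce coefficients mod 4: 1·t ≡ 0 (mod 4).
    So t ≡ 0 (mod 4).
    Then x = 2 + 10·0 = 2, valid modulo lcm(10, 8) = 40: x ≡ 2 (mod 40).
  Combine with x ≡ 4 (mod 6): gcd(40, 6) = 2; 4 - 2 = 2, which IS divisible by 2, so compatible.
    Write x = 2 + 40·t and substitute into x ≡ 4 (mod 6): 40·t ≡ 4 − 2 = 2 (mod 6).
    Divide the congruence (and modulus) by g = 2: 20·t ≡ 1 (mod 3).
    Reduce coefficients mod 3: 2·t ≡ 1 (mod 3).
    The inverse of 2 mod 3 is 2 (since 2·2 = 4 = 1·3 + 1), so t ≡ 2·1 = 2 ≡ 2 (mod 3).
    Then x = 2 + 40·2 = 82, valid modulo lcm(40, 6) = 120: x ≡ 82 (mod 120).
Verify: 82 mod 10 = 2, 82 mod 8 = 2, 82 mod 6 = 4.

x ≡ 82 (mod 120).


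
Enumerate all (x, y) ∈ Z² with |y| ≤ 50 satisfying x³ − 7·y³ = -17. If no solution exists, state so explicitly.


The equation is x³ - 7y³ = -17. For fixed y, x³ = 7·y³ − 17, so a solution requires the RHS to be a perfect cube.
Strategy: iterate y from -50 to 50, compute RHS = 7·y³ − 17, and check whether it is a (positive or negative) perfect cube.
Check small values of y:
  y = 0: RHS = -17 is not a perfect cube.
  y = 1: RHS = -10 is not a perfect cube.
  y = -1: RHS = -24 is not a perfect cube.
  y = 2: RHS = 39 is not a perfect cube.
  y = -2: RHS = -73 is not a perfect cube.
  y = 3: RHS = 172 is not a perfect cube.
  y = -3: RHS = -206 is not a perfect cube.
Continuing the search up to |y| = 50 finds no solutions either.
No (x, y) in the scanned range satisfies the equation.

No integer solutions with |y| ≤ 50.


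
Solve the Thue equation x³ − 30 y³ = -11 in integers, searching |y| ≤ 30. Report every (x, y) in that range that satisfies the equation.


The equation is x³ - 30y³ = -11. For fixed y, x³ = 30·y³ − 11, so a solution requires the RHS to be a perfect cube.
Strategy: iterate y from -30 to 30, compute RHS = 30·y³ − 11, and check whether it is a (positive or negative) perfect cube.
Check small values of y:
  y = 0: RHS = -11 is not a perfect cube.
  y = 1: RHS = 19 is not a perfect cube.
  y = -1: RHS = -41 is not a perfect cube.
  y = 2: RHS = 229 is not a perfect cube.
  y = -2: RHS = -251 is not a perfect cube.
  y = 3: RHS = 799 is not a perfect cube.
  y = -3: RHS = -821 is not a perfect cube.
Continuing the search up to |y| = 30 finds no solutions either.
No (x, y) in the scanned range satisfies the equation.

No integer solutions with |y| ≤ 30.


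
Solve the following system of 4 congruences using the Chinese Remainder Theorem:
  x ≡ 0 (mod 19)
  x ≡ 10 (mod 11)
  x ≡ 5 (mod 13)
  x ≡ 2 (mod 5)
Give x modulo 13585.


Product of moduli M = 19 · 11 · 13 · 5 = 13585.
Merge one congruence at a time:
  Start: x ≡ 0 (mod 19).
  Combine with x ≡ 10 (mod 11); new modulus lcm = 209.
    Write x = 0 + 19·t and substitute into x ≡ 10 (mod 11): 19·t ≡ 10 − 0 = 10 (mod 11).
    Reduce coefficients mod 11: 8·t ≡ 10 (mod 11).
    The inverse of 8 mod 11 is 7 (since 8·7 = 56 = 5·11 + 1), so t ≡ 7·10 = 70 ≡ 4 (mod 11).
    Then x = 0 + 19·4 = 76, valid modulo lcm(19, 11) = 209: x ≡ 76 (mod 209).
  Combine with x ≡ 5 (mod 13); new modulus lcm = 2717.
    Write x = 76 + 209·t and substitute into x ≡ 5 (mod 13): 209·t ≡ 5 − 76 = -71 (mod 13).
    Reduce coefficients mod 13: 1·t ≡ 7 (mod 13).
    So t ≡ 7 (mod 13).
    Then x = 76 + 209·7 = 1539, valid modulo lcm(209, 13) = 2717: x ≡ 1539 (mod 2717).
  Combine with x ≡ 2 (mod 5); new modulus lcm = 13585.
    Write x = 1539 + 2717·t and substitute into x ≡ 2 (mod 5): 2717·t ≡ 2 − 1539 = -1537 (mod 5).
    Reduce coefficients mod 5: 2·t ≡ 3 (mod 5).
    The inverse of 2 mod 5 is 3 (since 2·3 = 6 = 1·5 + 1), so t ≡ 3·3 = 9 ≡ 4 (mod 5).
    Then x = 1539 + 2717·4 = 12407, valid modulo lcm(2717, 5) = 13585: x ≡ 12407 (mod 13585).
Verify against each original: 12407 mod 19 = 0, 12407 mod 11 = 10, 12407 mod 13 = 5, 12407 mod 5 = 2.

x ≡ 12407 (mod 13585).


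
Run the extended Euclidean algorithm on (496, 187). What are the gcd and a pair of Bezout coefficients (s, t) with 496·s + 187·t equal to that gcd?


Euclidean algorithm on (496, 187) — divide until remainder is 0:
  496 = 2 · 187 + 122
  187 = 1 · 122 + 65
  122 = 1 · 65 + 57
  65 = 1 · 57 + 8
  57 = 7 · 8 + 1
  8 = 8 · 1 + 0
gcd(496, 187) = 1.
Track Bezout coefficients alongside the remainders: start with r₀ = 496 = a·1 + b·0 (s = 1, t = 0) and r₁ = 187 = a·0 + b·1 (s = 0, t = 1); each new remainder r_{k+1} = r_{k-1} − q_k·r_k inherits s_{k+1} = s_{k-1} − q_k·s_k, t_{k+1} = t_{k-1} − q_k·t_k, so r_k = a·s_k + b·t_k at every step:
  q = 2: r = 122, s = 1 − 2·0 = 1, t = 0 − 2·1 = -2  (check: 496·1 + 187·(-2) = 122)
  q = 1: r = 65, s = 0 − 1·1 = -1, t = 1 − 1·(-2) = 3  (check: 496·(-1) + 187·3 = 65)
  q = 1: r = 57, s = 1 − 1·(-1) = 2, t = -2 − 1·3 = -5  (check: 496·2 + 187·(-5) = 57)
  q = 1: r = 8, s = -1 − 1·2 = -3, t = 3 − 1·(-5) = 8  (check: 496·(-3) + 187·8 = 8)
  q = 7: r = 1, s = 2 − 7·(-3) = 23, t = -5 − 7·8 = -61  (check: 496·23 + 187·(-61) = 1)
The row with r = 1 (the gcd) gives the Bezout coefficients s = 23, t = -61.
Result: 496 · (23) + 187 · (-61) = 1.

gcd(496, 187) = 1; s = 23, t = -61 (check: 496·23 + 187·(-61) = 1).


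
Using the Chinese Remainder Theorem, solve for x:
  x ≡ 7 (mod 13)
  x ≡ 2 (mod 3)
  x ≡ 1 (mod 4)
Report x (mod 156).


Moduli 13, 3, 4 are pairwise coprime; by CRT there is a unique solution modulo M = 13 · 3 · 4 = 156.
Solve pairwise, accumulating the modulus:
  Start with x ≡ 7 (mod 13).
  Combine with x ≡ 2 (mod 3): since gcd(13, 3) = 1, we get a unique residue mod 39.
    Write x = 7 + 13·t and substitute into x ≡ 2 (mod 3): 13·t ≡ 2 − 7 = -5 (mod 3).
    Reduce coefficients mod 3: 1·t ≡ 1 (mod 3).
    So t ≡ 1 (mod 3).
    Then x = 7 + 13·1 = 20, valid modulo lcm(13, 3) = 39: x ≡ 20 (mod 39).
  Combine with x ≡ 1 (mod 4): since gcd(39, 4) = 1, we get a unique residue mod 156.
    Write x = 20 + 39·t and substitute into x ≡ 1 (mod 4): 39·t ≡ 1 − 20 = -19 (mod 4).
    Reduce coefficients mod 4: 3·t ≡ 1 (mod 4).
    The inverse of 3 mod 4 is 3 (since 3·3 = 9 = 2·4 + 1), so t ≡ 3·1 = 3 ≡ 3 (mod 4).
    Then x = 20 + 39·3 = 137, valid modulo lcm(39, 4) = 156: x ≡ 137 (mod 156).
Verify: 137 mod 13 = 7 ✓, 137 mod 3 = 2 ✓, 137 mod 4 = 1 ✓.

x ≡ 137 (mod 156).


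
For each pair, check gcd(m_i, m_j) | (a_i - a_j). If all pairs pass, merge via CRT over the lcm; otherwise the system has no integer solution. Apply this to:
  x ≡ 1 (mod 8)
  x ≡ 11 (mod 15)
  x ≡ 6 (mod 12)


Moduli 8, 15, 12 are not pairwise coprime, so CRT works modulo lcm(m_i) when all pairwise compatibility conditions hold.
Pairwise compatibility: gcd(m_i, m_j) must divide a_i - a_j for every pair.
Merge one congruence at a time:
  Start: x ≡ 1 (mod 8).
  Combine with x ≡ 11 (mod 15): gcd(8, 15) = 1; 11 - 1 = 10, which IS divisible by 1, so compatible.
    Write x = 1 + 8·t and substitute into x ≡ 11 (mod 15): 8·t ≡ 11 − 1 = 10 (mod 15).
    The inverse of 8 mod 15 is 2 (since 8·2 = 16 = 1·15 + 1), so t ≡ 2·10 = 20 ≡ 5 (mod 15).
    Then x = 1 + 8·5 = 41, valid modulo lcm(8, 15) = 120: x ≡ 41 (mod 120).
  Combine with x ≡ 6 (mod 12): gcd(120, 12) = 12, and 6 - 41 = -35 is NOT divisible by 12.
    ⇒ system is inconsistent (no integer solution).

No solution (the system is inconsistent).


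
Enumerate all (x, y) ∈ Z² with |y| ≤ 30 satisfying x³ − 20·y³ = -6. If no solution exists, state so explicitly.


The equation is x³ - 20y³ = -6. For fixed y, x³ = 20·y³ − 6, so a solution requires the RHS to be a perfect cube.
Strategy: iterate y from -30 to 30, compute RHS = 20·y³ − 6, and check whether it is a (positive or negative) perfect cube.
Check small values of y:
  y = 0: RHS = -6 is not a perfect cube.
  y = 1: RHS = 14 is not a perfect cube.
  y = -1: RHS = -26 is not a perfect cube.
  y = 2: RHS = 154 is not a perfect cube.
  y = -2: RHS = -166 is not a perfect cube.
  y = 3: RHS = 534 is not a perfect cube.
  y = -3: RHS = -546 is not a perfect cube.
Continuing the search up to |y| = 30 finds no solutions either.
No (x, y) in the scanned range satisfies the equation.

No integer solutions with |y| ≤ 30.


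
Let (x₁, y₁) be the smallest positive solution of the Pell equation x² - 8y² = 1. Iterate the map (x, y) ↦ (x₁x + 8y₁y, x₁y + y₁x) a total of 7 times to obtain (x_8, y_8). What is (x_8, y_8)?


Step 1: Find the fundamental solution (x₁, y₁) of x² - 8y² = 1.
  Expand √8 as a continued fraction. a₀ = ⌊√8⌋ = 2; iterate m_{k+1} = d_k·a_k − m_k, d_{k+1} = (8 − m_{k+1}²)/d_k, a_{k+1} = ⌊(a₀ + m_{k+1})/d_{k+1}⌋ (starting m₀ = 0, d₀ = 1), with convergents p_k = a_k·p_{k-1} + p_{k-2}, q_k = a_k·q_{k-1} + q_{k-2} (p₋₁ = 1, q₋₁ = 0):
  k = 0: a₀ = 2; p₀/q₀ = 2/1; p₀² − 8·q₀² = 4 − 8 = -4.
  k = 1: m = 2, d = 4, a = ⌊(2 + 2)/4⌋ = 1; p/q = (1·2 + 1)/(1·1 + 0) = 3/1; p² − 8·q² = 9 − 8 = 1.
  The first convergent with p² − 8·q² = 1 gives the fundamental solution (x₁, y₁) = (3, 1).
Step 2: Apply the recurrence (x_{n+1}, y_{n+1}) = (x₁x_n + 8y₁y_n, x₁y_n + y₁x_n) repeatedly.
  From (x_1, y_1) = (3, 1): x_2 = 3·3 + 8·1·1 = 17; y_2 = 3·1 + 1·3 = 6.
  From (x_2, y_2) = (17, 6): x_3 = 3·17 + 8·1·6 = 99; y_3 = 3·6 + 1·17 = 35.
  From (x_3, y_3) = (99, 35): x_4 = 3·99 + 8·1·35 = 577; y_4 = 3·35 + 1·99 = 204.
  From (x_4, y_4) = (577, 204): x_5 = 3·577 + 8·1·204 = 3363; y_5 = 3·204 + 1·577 = 1189.
  From (x_5, y_5) = (3363, 1189): x_6 = 3·3363 + 8·1·1189 = 19601; y_6 = 3·1189 + 1·3363 = 6930.
  From (x_6, y_6) = (19601, 6930): x_7 = 3·19601 + 8·1·6930 = 114243; y_7 = 3·6930 + 1·19601 = 40391.
  From (x_7, y_7) = (114243, 40391): x_8 = 3·114243 + 8·1·40391 = 665857; y_8 = 3·40391 + 1·114243 = 235416.
Step 3: Verify x_8² - 8·y_8² = 443365544449 - 443365544448 = 1 (should be 1). ✓

(x_1, y_1) = (3, 1); (x_8, y_8) = (665857, 235416).


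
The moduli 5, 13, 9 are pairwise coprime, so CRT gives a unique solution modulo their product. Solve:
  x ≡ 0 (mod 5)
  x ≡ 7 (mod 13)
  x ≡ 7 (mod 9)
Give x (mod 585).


Moduli 5, 13, 9 are pairwise coprime; by CRT there is a unique solution modulo M = 5 · 13 · 9 = 585.
Solve pairwise, accumulating the modulus:
  Start with x ≡ 0 (mod 5).
  Combine with x ≡ 7 (mod 13): since gcd(5, 13) = 1, we get a unique residue mod 65.
    Write x = 0 + 5·t and substitute into x ≡ 7 (mod 13): 5·t ≡ 7 − 0 = 7 (mod 13).
    The inverse of 5 mod 13 is 8 (since 5·8 = 40 = 3·13 + 1), so t ≡ 8·7 = 56 ≡ 4 (mod 13).
    Then x = 0 + 5·4 = 20, valid modulo lcm(5, 13) = 65: x ≡ 20 (mod 65).
  Combine with x ≡ 7 (mod 9): since gcd(65, 9) = 1, we get a unique residue mod 585.
    Write x = 20 + 65·t and substitute into x ≡ 7 (mod 9): 65·t ≡ 7 − 20 = -13 (mod 9).
    Reduce coefficients mod 9: 2·t ≡ 5 (mod 9).
    The inverse of 2 mod 9 is 5 (since 2·5 = 10 = 1·9 + 1), so t ≡ 5·5 = 25 ≡ 7 (mod 9).
    Then x = 20 + 65·7 = 475, valid modulo lcm(65, 9) = 585: x ≡ 475 (mod 585).
Verify: 475 mod 5 = 0 ✓, 475 mod 13 = 7 ✓, 475 mod 9 = 7 ✓.

x ≡ 475 (mod 585).


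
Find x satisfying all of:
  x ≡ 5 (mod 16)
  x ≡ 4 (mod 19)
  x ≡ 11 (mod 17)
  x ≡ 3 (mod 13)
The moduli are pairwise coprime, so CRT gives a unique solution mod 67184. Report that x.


Product of moduli M = 16 · 19 · 17 · 13 = 67184.
Merge one congruence at a time:
  Start: x ≡ 5 (mod 16).
  Combine with x ≡ 4 (mod 19); new modulus lcm = 304.
    Write x = 5 + 16·t and substitute into x ≡ 4 (mod 19): 16·t ≡ 4 − 5 = -1 (mod 19).
    Reduce coefficients mod 19: 16·t ≡ 18 (mod 19).
    The inverse of 16 mod 19 is 6 (since 16·6 = 96 = 5·19 + 1), so t ≡ 6·18 = 108 ≡ 13 (mod 19).
    Then x = 5 + 16·13 = 213, valid modulo lcm(16, 19) = 304: x ≡ 213 (mod 304).
  Combine with x ≡ 11 (mod 17); new modulus lcm = 5168.
    Write x = 213 + 304·t and substitute into x ≡ 11 (mod 17): 304·t ≡ 11 − 213 = -202 (mod 17).
    Reduce coefficients mod 17: 15·t ≡ 2 (mod 17).
    The inverse of 15 mod 17 is 8 (since 15·8 = 120 = 7·17 + 1), so t ≡ 8·2 = 16 ≡ 16 (mod 17).
    Then x = 213 + 304·16 = 5077, valid modulo lcm(304, 17) = 5168: x ≡ 5077 (mod 5168).
  Combine with x ≡ 3 (mod 13); new modulus lcm = 67184.
    Write x = 5077 + 5168·t and substitute into x ≡ 3 (mod 13): 5168·t ≡ 3 − 5077 = -5074 (mod 13).
    Reduce coefficients mod 13: 7·t ≡ 9 (mod 13).
    The inverse of 7 mod 13 is 2 (since 7·2 = 14 = 1·13 + 1), so t ≡ 2·9 = 18 ≡ 5 (mod 13).
    Then x = 5077 + 5168·5 = 30917, valid modulo lcm(5168, 13) = 67184: x ≡ 30917 (mod 67184).
Verify against each original: 30917 mod 16 = 5, 30917 mod 19 = 4, 30917 mod 17 = 11, 30917 mod 13 = 3.

x ≡ 30917 (mod 67184).


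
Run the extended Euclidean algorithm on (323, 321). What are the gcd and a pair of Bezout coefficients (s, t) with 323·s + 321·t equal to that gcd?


Euclidean algorithm on (323, 321) — divide until remainder is 0:
  323 = 1 · 321 + 2
  321 = 160 · 2 + 1
  2 = 2 · 1 + 0
gcd(323, 321) = 1.
Track Bezout coefficients alongside the remainders: start with r₀ = 323 = a·1 + b·0 (s = 1, t = 0) and r₁ = 321 = a·0 + b·1 (s = 0, t = 1); each new remainder r_{k+1} = r_{k-1} − q_k·r_k inherits s_{k+1} = s_{k-1} − q_k·s_k, t_{k+1} = t_{k-1} − q_k·t_k, so r_k = a·s_k + b·t_k at every step:
  q = 1: r = 2, s = 1 − 1·0 = 1, t = 0 − 1·1 = -1  (check: 323·1 + 321·(-1) = 2)
  q = 160: r = 1, s = 0 − 160·1 = -160, t = 1 − 160·(-1) = 161  (check: 323·(-160) + 321·161 = 1)
The row with r = 1 (the gcd) gives the Bezout coefficients s = -160, t = 161.
Result: 323 · (-160) + 321 · (161) = 1.

gcd(323, 321) = 1; s = -160, t = 161 (check: 323·(-160) + 321·161 = 1).


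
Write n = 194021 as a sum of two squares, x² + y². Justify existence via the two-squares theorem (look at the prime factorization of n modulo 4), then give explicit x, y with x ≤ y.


Step 1: Factor n = 194021 = 17 · 101 · 113.
Step 2: Check the mod-4 condition on each prime factor: 17 ≡ 1 (mod 4), exponent 1; 101 ≡ 1 (mod 4), exponent 1; 113 ≡ 1 (mod 4), exponent 1.
All primes ≡ 3 (mod 4) appear to even exponent (or don't appear), so by the two-squares theorem n IS expressible as a sum of two squares.
Step 3: Build a representation. Here n = 17 · 101 · 113 is a product of primes ≡ 1 (mod 4). Each prime p ≡ 1 (mod 4) is itself a sum of two squares; find a² by testing p − a² for a perfect square:
  17: 17 − 1² = 16 = 4² ⇒ 17 = 1² + 4².
  101: 101 − 1² = 100 = 10² ⇒ 101 = 1² + 10².
  113: 113 − 1² = 112, 113 − 2² = 109, 113 − 3² = 104, 113 − 4² = 97, 113 − 5² = 88, 113 − 6² = 77, 113 − 7² = 64 = 8² ⇒ 113 = 7² + 8².
  Combine using the Brahmagupta–Fibonacci identity (a² + b²)(c² + d²) = (ac − bd)² + (ad + bc)² = (ac + bd)² + (ad − bc)²:
  17 · 101 = 1717: from (1² + 4²)(1² + 10²), take (1·1 − 4·10, 1·10 + 4·1) = (1 − 40, 10 + 4) = (-39, 14); dropping signs (only squares matter) gives (39, 14); check 39² + 14² = 1521 + 196 = 1717 ✓.
  1717 · 113 = 194021: from (39² + 14²)(7² + 8²), take (39·7 − 14·8, 39·8 + 14·7) = (273 − 112, 312 + 98) = (161, 410); check 161² + 410² = 25921 + 168100 = 194021 ✓.
Step 4: Order so x ≤ y and verify: 161² + 410² = 25921 + 168100 = 194021 = n. ✓

n = 194021 = 161² + 410² (one valid representation with x ≤ y).


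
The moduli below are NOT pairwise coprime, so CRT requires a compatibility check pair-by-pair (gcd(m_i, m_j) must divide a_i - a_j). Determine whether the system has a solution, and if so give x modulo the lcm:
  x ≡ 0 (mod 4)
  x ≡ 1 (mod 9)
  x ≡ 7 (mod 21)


Moduli 4, 9, 21 are not pairwise coprime, so CRT works modulo lcm(m_i) when all pairwise compatibility conditions hold.
Pairwise compatibility: gcd(m_i, m_j) must divide a_i - a_j for every pair.
Merge one congruence at a time:
  Start: x ≡ 0 (mod 4).
  Combine with x ≡ 1 (mod 9): gcd(4, 9) = 1; 1 - 0 = 1, which IS divisible by 1, so compatible.
    Write x = 0 + 4·t and substitute into x ≡ 1 (mod 9): 4·t ≡ 1 − 0 = 1 (mod 9).
    The inverse of 4 mod 9 is 7 (since 4·7 = 28 = 3·9 + 1), so t ≡ 7·1 = 7 ≡ 7 (mod 9).
    Then x = 0 + 4·7 = 28, valid modulo lcm(4, 9) = 36: x ≡ 28 (mod 36).
  Combine with x ≡ 7 (mod 21): gcd(36, 21) = 3; 7 - 28 = -21, which IS divisible by 3, so compatible.
    Write x = 28 + 36·t and substitute into x ≡ 7 (mod 21): 36·t ≡ 7 − 28 = -21 (mod 21).
    Divide the congruence (and modulus) by g = 3: 12·t ≡ -7 (mod 7).
    Reduce coefficients mod 7: 5·t ≡ 0 (mod 7).
    The inverse of 5 mod 7 is 3 (since 5·3 = 15 = 2·7 + 1), so t ≡ 3·0 = 0 ≡ 0 (mod 7).
    Then x = 28 + 36·0 = 28, valid modulo lcm(36, 21) = 252: x ≡ 28 (mod 252).
Verify: 28 mod 4 = 0, 28 mod 9 = 1, 28 mod 21 = 7.

x ≡ 28 (mod 252).


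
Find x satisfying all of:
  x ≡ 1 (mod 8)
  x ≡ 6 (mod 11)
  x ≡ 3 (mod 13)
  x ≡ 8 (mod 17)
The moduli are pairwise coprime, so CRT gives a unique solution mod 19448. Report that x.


Product of moduli M = 8 · 11 · 13 · 17 = 19448.
Merge one congruence at a time:
  Start: x ≡ 1 (mod 8).
  Combine with x ≡ 6 (mod 11); new modulus lcm = 88.
    Write x = 1 + 8·t and substitute into x ≡ 6 (mod 11): 8·t ≡ 6 − 1 = 5 (mod 11).
    The inverse of 8 mod 11 is 7 (since 8·7 = 56 = 5·11 + 1), so t ≡ 7·5 = 35 ≡ 2 (mod 11).
    Then x = 1 + 8·2 = 17, valid modulo lcm(8, 11) = 88: x ≡ 17 (mod 88).
  Combine with x ≡ 3 (mod 13); new modulus lcm = 1144.
    Write x = 17 + 88·t and substitute into x ≡ 3 (mod 13): 88·t ≡ 3 − 17 = -14 (mod 13).
    Reduce coefficients mod 13: 10·t ≡ 12 (mod 13).
    The inverse of 10 mod 13 is 4 (since 10·4 = 40 = 3·13 + 1), so t ≡ 4·12 = 48 ≡ 9 (mod 13).
    Then x = 17 + 88·9 = 809, valid modulo lcm(88, 13) = 1144: x ≡ 809 (mod 1144).
  Combine with x ≡ 8 (mod 17); new modulus lcm = 19448.
    Write x = 809 + 1144·t and substitute into x ≡ 8 (mod 17): 1144·t ≡ 8 − 809 = -801 (mod 17).
    Reduce coefficients mod 17: 5·t ≡ 15 (mod 17).
    The inverse of 5 mod 17 is 7 (since 5·7 = 35 = 2·17 + 1), so t ≡ 7·15 = 105 ≡ 3 (mod 17).
    Then x = 809 + 1144·3 = 4241, valid modulo lcm(1144, 17) = 19448: x ≡ 4241 (mod 19448).
Verify against each original: 4241 mod 8 = 1, 4241 mod 11 = 6, 4241 mod 13 = 3, 4241 mod 17 = 8.

x ≡ 4241 (mod 19448).


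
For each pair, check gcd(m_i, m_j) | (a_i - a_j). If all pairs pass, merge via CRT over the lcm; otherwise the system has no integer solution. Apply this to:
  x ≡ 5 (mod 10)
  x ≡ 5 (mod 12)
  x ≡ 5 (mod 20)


Moduli 10, 12, 20 are not pairwise coprime, so CRT works modulo lcm(m_i) when all pairwise compatibility conditions hold.
Pairwise compatibility: gcd(m_i, m_j) must divide a_i - a_j for every pair.
Merge one congruence at a time:
  Start: x ≡ 5 (mod 10).
  Combine with x ≡ 5 (mod 12): gcd(10, 12) = 2; 5 - 5 = 0, which IS divisible by 2, so compatible.
    Write x = 5 + 10·t and substitute into x ≡ 5 (mod 12): 10·t ≡ 5 − 5 = 0 (mod 12).
    Divide the congruence (and modulus) by g = 2: 5·t ≡ 0 (mod 6).
    The inverse of 5 mod 6 is 5 (since 5·5 = 25 = 4·6 + 1), so t ≡ 5·0 = 0 ≡ 0 (mod 6).
    Then x = 5 + 10·0 = 5, valid modulo lcm(10, 12) = 60: x ≡ 5 (mod 60).
  Combine with x ≡ 5 (mod 20): gcd(60, 20) = 20; 5 - 5 = 0, which IS divisible by 20, so compatible.
    Write x = 5 + 60·t and substitute into x ≡ 5 (mod 20): 60·t ≡ 5 − 5 = 0 (mod 20).
    Divide the congruence (and modulus) by g = 20: 3·t ≡ 0 (mod 1).
    Modulo 1 every t works; take t = 0.
    Then x = 5 + 60·0 = 5, valid modulo lcm(60, 20) = 60: x ≡ 5 (mod 60).
Verify: 5 mod 10 = 5, 5 mod 12 = 5, 5 mod 20 = 5.

x ≡ 5 (mod 60).


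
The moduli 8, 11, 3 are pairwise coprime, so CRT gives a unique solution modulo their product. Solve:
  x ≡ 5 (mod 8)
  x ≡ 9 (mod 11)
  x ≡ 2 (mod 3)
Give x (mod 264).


Moduli 8, 11, 3 are pairwise coprime; by CRT there is a unique solution modulo M = 8 · 11 · 3 = 264.
Solve pairwise, accumulating the modulus:
  Start with x ≡ 5 (mod 8).
  Combine with x ≡ 9 (mod 11): since gcd(8, 11) = 1, we get a unique residue mod 88.
    Write x = 5 + 8·t and substitute into x ≡ 9 (mod 11): 8·t ≡ 9 − 5 = 4 (mod 11).
    The inverse of 8 mod 11 is 7 (since 8·7 = 56 = 5·11 + 1), so t ≡ 7·4 = 28 ≡ 6 (mod 11).
    Then x = 5 + 8·6 = 53, valid modulo lcm(8, 11) = 88: x ≡ 53 (mod 88).
  Combine with x ≡ 2 (mod 3): since gcd(88, 3) = 1, we get a unique residue mod 264.
    Write x = 53 + 88·t and substitute into x ≡ 2 (mod 3): 88·t ≡ 2 − 53 = -51 (mod 3).
    Reduce coefficients mod 3: 1·t ≡ 0 (mod 3).
    So t ≡ 0 (mod 3).
    Then x = 53 + 88·0 = 53, valid modulo lcm(88, 3) = 264: x ≡ 53 (mod 264).
Verify: 53 mod 8 = 5 ✓, 53 mod 11 = 9 ✓, 53 mod 3 = 2 ✓.

x ≡ 53 (mod 264).


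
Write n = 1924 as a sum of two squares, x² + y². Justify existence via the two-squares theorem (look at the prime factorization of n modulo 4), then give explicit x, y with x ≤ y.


Step 1: Factor n = 1924 = 2^2 · 13 · 37.
Step 2: Check the mod-4 condition on each prime factor: 2 = 2 (special); 13 ≡ 1 (mod 4), exponent 1; 37 ≡ 1 (mod 4), exponent 1.
All primes ≡ 3 (mod 4) appear to even exponent (or don't appear), so by the two-squares theorem n IS expressible as a sum of two squares.
Step 3: Build a representation. Group n = k² · m with k = 2 and m = 13 · 37 = 481 (a product of primes ≡ 1 (mod 4)); a representation of m scales to one of n via (k·x)² + (k·y)² = k²(x² + y²). Each prime p ≡ 1 (mod 4) is itself a sum of two squares; find a² by testing p − a² for a perfect square:
  13: 13 − 1² = 12, 13 − 2² = 9 = 3² ⇒ 13 = 2² + 3².
  37: 37 − 1² = 36 = 6² ⇒ 37 = 1² + 6².
  Combine using the Brahmagupta–Fibonacci identity (a² + b²)(c² + d²) = (ac − bd)² + (ad + bc)² = (ac + bd)² + (ad − bc)²:
  13 · 37 = 481: from (2² + 3²)(1² + 6²), take (2·1 − 3·6, 2·6 + 3·1) = (2 − 18, 12 + 3) = (-16, 15); dropping signs (only squares matter) gives (16, 15); check 16² + 15² = 256 + 225 = 481 ✓.
  Scale by k = 2: (2·16, 2·15) = (32, 30).
Step 4: Order so x ≤ y and verify: 30² + 32² = 900 + 1024 = 1924 = n. ✓

n = 1924 = 30² + 32² (one valid representation with x ≤ y).


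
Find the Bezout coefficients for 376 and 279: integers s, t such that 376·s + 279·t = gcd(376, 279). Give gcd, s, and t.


Euclidean algorithm on (376, 279) — divide until remainder is 0:
  376 = 1 · 279 + 97
  279 = 2 · 97 + 85
  97 = 1 · 85 + 12
  85 = 7 · 12 + 1
  12 = 12 · 1 + 0
gcd(376, 279) = 1.
Track Bezout coefficients alongside the remainders: start with r₀ = 376 = a·1 + b·0 (s = 1, t = 0) and r₁ = 279 = a·0 + b·1 (s = 0, t = 1); each new remainder r_{k+1} = r_{k-1} − q_k·r_k inherits s_{k+1} = s_{k-1} − q_k·s_k, t_{k+1} = t_{k-1} − q_k·t_k, so r_k = a·s_k + b·t_k at every step:
  q = 1: r = 97, s = 1 − 1·0 = 1, t = 0 − 1·1 = -1  (check: 376·1 + 279·(-1) = 97)
  q = 2: r = 85, s = 0 − 2·1 = -2, t = 1 − 2·(-1) = 3  (check: 376·(-2) + 279·3 = 85)
  q = 1: r = 12, s = 1 − 1·(-2) = 3, t = -1 − 1·3 = -4  (check: 376·3 + 279·(-4) = 12)
  q = 7: r = 1, s = -2 − 7·3 = -23, t = 3 − 7·(-4) = 31  (check: 376·(-23) + 279·31 = 1)
The row with r = 1 (the gcd) gives the Bezout coefficients s = -23, t = 31.
Result: 376 · (-23) + 279 · (31) = 1.

gcd(376, 279) = 1; s = -23, t = 31 (check: 376·(-23) + 279·31 = 1).


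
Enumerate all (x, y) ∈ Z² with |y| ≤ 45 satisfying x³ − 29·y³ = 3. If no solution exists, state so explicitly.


The equation is x³ - 29y³ = 3. For fixed y, x³ = 29·y³ + 3, so a solution requires the RHS to be a perfect cube.
Strategy: iterate y from -45 to 45, compute RHS = 29·y³ + 3, and check whether it is a (positive or negative) perfect cube.
Check small values of y:
  y = 0: RHS = 3 is not a perfect cube.
  y = 1: RHS = 32 is not a perfect cube.
  y = -1: RHS = -26 is not a perfect cube.
  y = 2: RHS = 235 is not a perfect cube.
  y = -2: RHS = -229 is not a perfect cube.
  y = 3: RHS = 786 is not a perfect cube.
  y = -3: RHS = -780 is not a perfect cube.
Continuing the search up to |y| = 45 finds no solutions either.
No (x, y) in the scanned range satisfies the equation.

No integer solutions with |y| ≤ 45.


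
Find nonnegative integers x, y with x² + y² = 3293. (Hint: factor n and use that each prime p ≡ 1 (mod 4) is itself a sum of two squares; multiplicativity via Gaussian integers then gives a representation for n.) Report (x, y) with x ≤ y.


Step 1: Factor n = 3293 = 37 · 89.
Step 2: Check the mod-4 condition on each prime factor: 37 ≡ 1 (mod 4), exponent 1; 89 ≡ 1 (mod 4), exponent 1.
All primes ≡ 3 (mod 4) appear to even exponent (or don't appear), so by the two-squares theorem n IS expressible as a sum of two squares.
Step 3: Build a representation. Here n = 37 · 89 is a product of primes ≡ 1 (mod 4). Each prime p ≡ 1 (mod 4) is itself a sum of two squares; find a² by testing p − a² for a perfect square:
  37: 37 − 1² = 36 = 6² ⇒ 37 = 1² + 6².
  89: 89 − 1² = 88, 89 − 2² = 85, 89 − 3² = 80, 89 − 4² = 73, 89 − 5² = 64 = 8² ⇒ 89 = 5² + 8².
  Combine using the Brahmagupta–Fibonacci identity (a² + b²)(c² + d²) = (ac − bd)² + (ad + bc)² = (ac + bd)² + (ad − bc)²:
  37 · 89 = 3293: from (1² + 6²)(5² + 8²), take (1·5 − 6·8, 1·8 + 6·5) = (5 − 48, 8 + 30) = (-43, 38); dropping signs (only squares matter) gives (43, 38); check 43² + 38² = 1849 + 1444 = 3293 ✓.
Step 4: Order so x ≤ y and verify: 38² + 43² = 1444 + 1849 = 3293 = n. ✓

n = 3293 = 38² + 43² (one valid representation with x ≤ y).


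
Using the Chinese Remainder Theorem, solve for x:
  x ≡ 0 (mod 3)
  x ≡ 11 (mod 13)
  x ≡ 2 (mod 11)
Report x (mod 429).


Moduli 3, 13, 11 are pairwise coprime; by CRT there is a unique solution modulo M = 3 · 13 · 11 = 429.
Solve pairwise, accumulating the modulus:
  Start with x ≡ 0 (mod 3).
  Combine with x ≡ 11 (mod 13): since gcd(3, 13) = 1, we get a unique residue mod 39.
    Write x = 0 + 3·t and substitute into x ≡ 11 (mod 13): 3·t ≡ 11 − 0 = 11 (mod 13).
    The inverse of 3 mod 13 is 9 (since 3·9 = 27 = 2·13 + 1), so t ≡ 9·11 = 99 ≡ 8 (mod 13).
    Then x = 0 + 3·8 = 24, valid modulo lcm(3, 13) = 39: x ≡ 24 (mod 39).
  Combine with x ≡ 2 (mod 11): since gcd(39, 11) = 1, we get a unique residue mod 429.
    Write x = 24 + 39·t and substitute into x ≡ 2 (mod 11): 39·t ≡ 2 − 24 = -22 (mod 11).
    Reduce coefficients mod 11: 6·t ≡ 0 (mod 11).
    The inverse of 6 mod 11 is 2 (since 6·2 = 12 = 1·11 + 1), so t ≡ 2·0 = 0 ≡ 0 (mod 11).
    Then x = 24 + 39·0 = 24, valid modulo lcm(39, 11) = 429: x ≡ 24 (mod 429).
Verify: 24 mod 3 = 0 ✓, 24 mod 13 = 11 ✓, 24 mod 11 = 2 ✓.

x ≡ 24 (mod 429).


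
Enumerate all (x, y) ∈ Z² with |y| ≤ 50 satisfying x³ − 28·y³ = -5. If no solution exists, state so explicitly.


The equation is x³ - 28y³ = -5. For fixed y, x³ = 28·y³ − 5, so a solution requires the RHS to be a perfect cube.
Strategy: iterate y from -50 to 50, compute RHS = 28·y³ − 5, and check whether it is a (positive or negative) perfect cube.
Check small values of y:
  y = 0: RHS = -5 is not a perfect cube.
  y = 1: RHS = 23 is not a perfect cube.
  y = -1: RHS = -33 is not a perfect cube.
  y = 2: RHS = 219 is not a perfect cube.
  y = -2: RHS = -229 is not a perfect cube.
  y = 3: RHS = 751 is not a perfect cube.
  y = -3: RHS = -761 is not a perfect cube.
Continuing the search up to |y| = 50 finds no solutions either.
No (x, y) in the scanned range satisfies the equation.

No integer solutions with |y| ≤ 50.


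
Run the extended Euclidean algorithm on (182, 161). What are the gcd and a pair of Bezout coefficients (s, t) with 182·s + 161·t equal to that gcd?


Euclidean algorithm on (182, 161) — divide until remainder is 0:
  182 = 1 · 161 + 21
  161 = 7 · 21 + 14
  21 = 1 · 14 + 7
  14 = 2 · 7 + 0
gcd(182, 161) = 7.
Track Bezout coefficients alongside the remainders: start with r₀ = 182 = a·1 + b·0 (s = 1, t = 0) and r₁ = 161 = a·0 + b·1 (s = 0, t = 1); each new remainder r_{k+1} = r_{k-1} − q_k·r_k inherits s_{k+1} = s_{k-1} − q_k·s_k, t_{k+1} = t_{k-1} − q_k·t_k, so r_k = a·s_k + b·t_k at every step:
  q = 1: r = 21, s = 1 − 1·0 = 1, t = 0 − 1·1 = -1  (check: 182·1 + 161·(-1) = 21)
  q = 7: r = 14, s = 0 − 7·1 = -7, t = 1 − 7·(-1) = 8  (check: 182·(-7) + 161·8 = 14)
  q = 1: r = 7, s = 1 − 1·(-7) = 8, t = -1 − 1·8 = -9  (check: 182·8 + 161·(-9) = 7)
The row with r = 7 (the gcd) gives the Bezout coefficients s = 8, t = -9.
Result: 182 · (8) + 161 · (-9) = 7.

gcd(182, 161) = 7; s = 8, t = -9 (check: 182·8 + 161·(-9) = 7).
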